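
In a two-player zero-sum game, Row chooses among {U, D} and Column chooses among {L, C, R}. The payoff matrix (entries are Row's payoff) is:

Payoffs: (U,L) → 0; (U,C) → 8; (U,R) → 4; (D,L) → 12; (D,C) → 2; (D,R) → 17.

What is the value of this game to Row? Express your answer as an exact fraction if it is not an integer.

Row minima: U → 0, D → 2; maximin = 2.
Column maxima: L → 12, C → 8, R → 17; minimax = 8.
2 ≠ 8, so there is no saddle point; optimal play is mixed.
R is strictly dominated by L (it gives Row strictly more in every row), so Column never plays it.
On the remaining 2×2 (U, D vs L, C):
Let Row play U with probability p. Expected payoff against L: 0p + 12(1−p) = −12p + 12; against C: 8p + 2(1−p) = 6p + 2.
Setting these equal: −12p + 12 = 6p + 2 ⇒ −18p = -10 ⇒ p = 5/9, and the value is (-12)·(5/9) + 12 = 16/3.
For Column: with q = P(L), equating U's and D's payoffs gives −8q + 8 = 10q + 2 ⇒ q = 1/3.

16/3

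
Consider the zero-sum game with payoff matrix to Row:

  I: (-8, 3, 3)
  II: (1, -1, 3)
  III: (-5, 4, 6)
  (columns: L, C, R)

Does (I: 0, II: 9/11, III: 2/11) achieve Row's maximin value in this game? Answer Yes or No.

Against L this mix gives (9/11)·1 + (2/11)·(-5) = -1/11.
Against C this mix gives (9/11)·(-1) + (2/11)·4 = -1/11.
Against R this mix gives (9/11)·3 + (2/11)·6 = 39/11.
All of Column's active replies (L, C) yield -1/11, and no column does worse for Row. The mix makes Column indifferent and guarantees -1/11, so it is optimal.

Yes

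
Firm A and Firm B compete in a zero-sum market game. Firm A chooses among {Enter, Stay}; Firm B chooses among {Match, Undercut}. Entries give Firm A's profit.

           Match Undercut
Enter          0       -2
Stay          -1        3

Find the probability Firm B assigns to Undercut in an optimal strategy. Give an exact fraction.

1/6

Row minima: Enter → -2, Stay → -1; maximin = -1.
Column maxima: Match → 0, Undercut → 3; minimax = 0.
-1 ≠ 0, so there is no saddle point; optimal play is mixed.
Let Firm A play Enter with probability p. Expected payoff against Match: 0p + (-1)(1−p) = p − 1; against Undercut: (-2)p + 3(1−p) = −5p + 3.
Setting these equal: p − 1 = −5p + 3 ⇒ 6p = 4 ⇒ p = 2/3, and the value is (1)·(2/3) − 1 = -1/3.
For Firm B: with q = P(Match), equating Enter's and Stay's payoffs gives 2q − 2 = −4q + 3 ⇒ q = 5/6.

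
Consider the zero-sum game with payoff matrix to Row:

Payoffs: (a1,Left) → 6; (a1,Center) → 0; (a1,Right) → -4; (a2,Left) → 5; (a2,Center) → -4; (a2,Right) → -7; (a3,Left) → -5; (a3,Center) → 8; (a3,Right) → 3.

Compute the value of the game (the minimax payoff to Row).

-1/9

Row minima: a1 → -4, a2 → -7, a3 → -5; maximin = -4.
Column maxima: Left → 6, Center → 8, Right → 3; minimax = 3.
-4 ≠ 3, so there is no saddle point; optimal play is mixed.
a2 is strictly dominated by a1, so Row never plays it.
Center is strictly dominated by Right (it gives Row strictly more in every row), so Column never plays it.
On the remaining 2×2 (a1, a3 vs Left, Right):
Let Row play a1 with probability p. Expected payoff against Left: 6p + (-5)(1−p) = 11p − 5; against Right: (-4)p + 3(1−p) = −7p + 3.
Setting these equal: 11p − 5 = −7p + 3 ⇒ 18p = 8 ⇒ p = 4/9, and the value is (11)·(4/9) − 5 = -1/9.
For Column: with q = P(Left), equating a1's and a3's payoffs gives 10q − 4 = −8q + 3 ⇒ q = 7/18.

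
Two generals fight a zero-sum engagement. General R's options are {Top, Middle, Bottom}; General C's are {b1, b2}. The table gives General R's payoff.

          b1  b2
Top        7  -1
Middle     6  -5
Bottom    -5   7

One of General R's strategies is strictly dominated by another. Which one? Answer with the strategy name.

Middle

Top gives a strictly higher payoff than Middle against every column: 7 > 6, -1 > -5.
So Middle is strictly dominated and General R never plays it.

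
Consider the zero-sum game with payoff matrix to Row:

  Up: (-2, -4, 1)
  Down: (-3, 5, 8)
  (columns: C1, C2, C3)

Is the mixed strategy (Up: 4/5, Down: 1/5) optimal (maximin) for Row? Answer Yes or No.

Against C1 this mix gives (4/5)·(-2) + (1/5)·(-3) = -11/5.
Against C2 this mix gives (4/5)·(-4) + (1/5)·5 = -11/5.
Against C3 this mix gives (4/5)·1 + (1/5)·8 = 12/5.
All of Column's active replies (C1, C2) yield -11/5, and no column does worse for Row. The mix makes Column indifferent and guarantees -11/5, so it is optimal.

Yes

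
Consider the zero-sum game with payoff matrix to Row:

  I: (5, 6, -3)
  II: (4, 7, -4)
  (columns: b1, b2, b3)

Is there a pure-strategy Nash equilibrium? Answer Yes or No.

Yes

Row minima: I → -3, II → -4; maximin = -3.
Column maxima: b1 → 5, b2 → 7, b3 → -3; minimax = -3.
maximin = minimax = -3, so a saddle point exists.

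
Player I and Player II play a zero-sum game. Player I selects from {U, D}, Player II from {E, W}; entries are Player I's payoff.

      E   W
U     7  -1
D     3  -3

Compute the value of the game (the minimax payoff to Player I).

Row minima: U → -1, D → -3; maximin = -1.
Column maxima: E → 7, W → -1; minimax = -1.
Since maximin = minimax = -1, there is a saddle point and the value is -1.

-1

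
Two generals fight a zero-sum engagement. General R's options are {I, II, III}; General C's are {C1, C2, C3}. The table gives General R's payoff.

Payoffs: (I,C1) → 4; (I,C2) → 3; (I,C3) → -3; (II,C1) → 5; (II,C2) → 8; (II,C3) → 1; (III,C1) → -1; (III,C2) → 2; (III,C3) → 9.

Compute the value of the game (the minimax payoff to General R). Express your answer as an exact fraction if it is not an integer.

Row minima: I → -3, II → 1, III → -1; maximin = 1.
Column maxima: C1 → 5, C2 → 8, C3 → 9; minimax = 5.
1 ≠ 5, so there is no saddle point; optimal play is mixed.
I is strictly dominated by II, so General R never plays it.
With I eliminated, C2 is strictly dominated by C1 (it gives General R strictly more in every remaining row), so General C never plays it.
On the remaining 2×2 (II, III vs C1, C3):
Let General R play II with probability p. Expected payoff against C1: 5p + (-1)(1−p) = 6p − 1; against C3: 1p + 9(1−p) = −8p + 9.
Setting these equal: 6p − 1 = −8p + 9 ⇒ 14p = 10 ⇒ p = 5/7, and the value is (6)·(5/7) − 1 = 23/7.
For General C: with q = P(C1), equating II's and III's payoffs gives 4q + 1 = −10q + 9 ⇒ q = 4/7.

23/7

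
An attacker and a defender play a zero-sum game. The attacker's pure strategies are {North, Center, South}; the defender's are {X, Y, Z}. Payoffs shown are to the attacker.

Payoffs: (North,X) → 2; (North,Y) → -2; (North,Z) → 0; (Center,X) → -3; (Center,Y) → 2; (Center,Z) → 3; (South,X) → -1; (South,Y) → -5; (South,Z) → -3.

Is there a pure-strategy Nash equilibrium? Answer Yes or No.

No

Row minima: North → -2, Center → -3, South → -5; maximin = -2.
Column maxima: X → 2, Y → 2, Z → 3; minimax = 2.
-2 ≠ 2, so no pure-strategy equilibrium exists.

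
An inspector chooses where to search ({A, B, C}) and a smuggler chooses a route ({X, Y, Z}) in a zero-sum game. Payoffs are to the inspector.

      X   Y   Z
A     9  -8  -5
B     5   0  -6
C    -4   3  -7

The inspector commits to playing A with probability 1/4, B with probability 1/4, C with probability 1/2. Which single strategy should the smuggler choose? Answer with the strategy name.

If the smuggler plays X, the inspector's expected payoff is (1/4)·9 + (1/4)·5 + (1/2)·(-4) = 3/2.
If the smuggler plays Y, the inspector's expected payoff is (1/4)·(-8) + (1/4)·0 + (1/2)·3 = -1/2.
If the smuggler plays Z, the inspector's expected payoff is (1/4)·(-5) + (1/4)·(-6) + (1/2)·(-7) = -25/4.
The smuggler minimizes the inspector's payoff; the smallest is -25/4, so the best response is Z.

Z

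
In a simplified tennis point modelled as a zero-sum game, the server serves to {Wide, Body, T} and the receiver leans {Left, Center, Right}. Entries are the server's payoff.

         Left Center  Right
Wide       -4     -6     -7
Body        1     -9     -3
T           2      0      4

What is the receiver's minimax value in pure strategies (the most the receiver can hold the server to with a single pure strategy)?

0

Column maxima: Left → 2, Center → 0, Right → 4.
The smallest of these is 0.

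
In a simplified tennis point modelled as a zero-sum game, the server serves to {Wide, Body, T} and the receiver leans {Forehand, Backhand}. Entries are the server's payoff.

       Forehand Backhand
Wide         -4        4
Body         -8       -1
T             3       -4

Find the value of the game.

-4/15

Row minima: Wide → -4, Body → -8, T → -4; maximin = -4.
Column maxima: Forehand → 3, Backhand → 4; minimax = 3.
-4 ≠ 3, so there is no saddle point; optimal play is mixed.
Body is strictly dominated by Wide, so the server never plays it.
On the remaining 2×2 (Wide, T vs Forehand, Backhand):
Let the server play Wide with probability p. Expected payoff against Forehand: (-4)p + 3(1−p) = −7p + 3; against Backhand: 4p + (-4)(1−p) = 8p − 4.
Setting these equal: −7p + 3 = 8p − 4 ⇒ −15p = -7 ⇒ p = 7/15, and the value is (-7)·(7/15) + 3 = -4/15.
For the receiver: with q = P(Forehand), equating Wide's and T's payoffs gives −8q + 4 = 7q − 4 ⇒ q = 8/15.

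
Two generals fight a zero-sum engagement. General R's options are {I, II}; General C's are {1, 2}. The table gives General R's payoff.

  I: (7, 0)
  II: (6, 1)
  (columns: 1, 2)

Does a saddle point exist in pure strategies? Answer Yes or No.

Row minima: I → 0, II → 1; maximin = 1.
Column maxima: 1 → 7, 2 → 1; minimax = 1.
maximin = minimax = 1, so a saddle point exists.

Yes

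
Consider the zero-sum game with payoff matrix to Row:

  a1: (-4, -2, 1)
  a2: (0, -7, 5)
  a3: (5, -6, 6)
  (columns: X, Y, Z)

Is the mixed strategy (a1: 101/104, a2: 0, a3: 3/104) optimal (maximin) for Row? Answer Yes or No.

Against X this mix gives (101/104)·(-4) + (3/104)·5 = -389/104.
Against Y this mix gives (101/104)·(-2) + (3/104)·(-6) = -55/26.
Against Z this mix gives (101/104)·1 + (3/104)·6 = 119/104.
Column will play X, holding Row to -389/104. Shifting weight toward the row that does better against X would raise this floor (the equalizing mix achieves -34/13 against both X and Y), so the proposed strategy is not optimal.

No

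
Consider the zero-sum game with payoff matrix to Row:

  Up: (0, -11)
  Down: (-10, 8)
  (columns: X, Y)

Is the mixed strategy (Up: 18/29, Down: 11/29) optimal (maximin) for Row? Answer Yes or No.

Against X this mix gives (18/29)·0 + (11/29)·(-10) = -110/29.
Against Y this mix gives (18/29)·(-11) + (11/29)·8 = -110/29.
All of Column's active replies (X, Y) yield -110/29, and no column does worse for Row. The mix makes Column indifferent and guarantees -110/29, so it is optimal.

Yes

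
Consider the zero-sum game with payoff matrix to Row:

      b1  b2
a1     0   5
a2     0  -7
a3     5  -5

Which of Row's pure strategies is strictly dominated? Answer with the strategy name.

a3 gives a strictly higher payoff than a2 against every column: 5 > 0, -5 > -7.
So a2 is strictly dominated and Row never plays it.

a2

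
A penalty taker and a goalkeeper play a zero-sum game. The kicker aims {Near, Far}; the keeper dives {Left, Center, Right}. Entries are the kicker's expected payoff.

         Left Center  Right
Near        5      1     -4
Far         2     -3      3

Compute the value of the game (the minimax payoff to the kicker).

-9/11

Row minima: Near → -4, Far → -3; maximin = -3.
Column maxima: Left → 5, Center → 1, Right → 3; minimax = 1.
-3 ≠ 1, so there is no saddle point; optimal play is mixed.
Left is strictly dominated by Center (it gives the kicker strictly more in every row), so the keeper never plays it.
On the remaining 2×2 (Near, Far vs Center, Right):
Let the kicker play Near with probability p. Expected payoff against Center: 1p + (-3)(1−p) = 4p − 3; against Right: (-4)p + 3(1−p) = −7p + 3.
Setting these equal: 4p − 3 = −7p + 3 ⇒ 11p = 6 ⇒ p = 6/11, and the value is (4)·(6/11) − 3 = -9/11.
For the keeper: with q = P(Center), equating Near's and Far's payoffs gives 5q − 4 = −6q + 3 ⇒ q = 7/11.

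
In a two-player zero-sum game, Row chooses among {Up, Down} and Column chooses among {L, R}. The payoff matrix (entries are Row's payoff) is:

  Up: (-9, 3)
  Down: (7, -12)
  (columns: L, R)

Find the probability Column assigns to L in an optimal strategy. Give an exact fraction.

Row minima: Up → -9, Down → -12; maximin = -9.
Column maxima: L → 7, R → 3; minimax = 3.
-9 ≠ 3, so there is no saddle point; optimal play is mixed.
Let Row play Up with probability p. Expected payoff against L: (-9)p + 7(1−p) = −16p + 7; against R: 3p + (-12)(1−p) = 15p − 12.
Setting these equal: −16p + 7 = 15p − 12 ⇒ −31p = -19 ⇒ p = 19/31, and the value is (-16)·(19/31) + 7 = -87/31.
For Column: with q = P(L), equating Up's and Down's payoffs gives −12q + 3 = 19q − 12 ⇒ q = 15/31.

15/31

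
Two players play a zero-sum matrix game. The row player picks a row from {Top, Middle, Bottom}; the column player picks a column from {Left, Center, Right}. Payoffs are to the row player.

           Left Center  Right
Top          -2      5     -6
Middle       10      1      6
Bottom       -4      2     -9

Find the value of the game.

Row minima: Top → -6, Middle → 1, Bottom → -9; maximin = 1.
Column maxima: Left → 10, Center → 5, Right → 6; minimax = 5.
1 ≠ 5, so there is no saddle point; optimal play is mixed.
Bottom is strictly dominated by Top, so the row player never plays it.
Left is strictly dominated by Right (it gives the row player strictly more in every row), so the column player never plays it.
On the remaining 2×2 (Top, Middle vs Center, Right):
Let the row player play Top with probability p. Expected payoff against Center: 5p + 1(1−p) = 4p + 1; against Right: (-6)p + 6(1−p) = −12p + 6.
Setting these equal: 4p + 1 = −12p + 6 ⇒ 16p = 5 ⇒ p = 5/16, and the value is (4)·(5/16) + 1 = 9/4.
For the column player: with q = P(Center), equating Top's and Middle's payoffs gives 11q − 6 = −5q + 6 ⇒ q = 3/4.

9/4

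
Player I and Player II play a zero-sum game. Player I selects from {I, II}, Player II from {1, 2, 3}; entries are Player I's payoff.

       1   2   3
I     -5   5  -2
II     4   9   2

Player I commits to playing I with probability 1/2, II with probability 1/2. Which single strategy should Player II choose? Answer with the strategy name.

1

If Player II plays 1, Player I's expected payoff is (1/2)·(-5) + (1/2)·4 = -1/2.
If Player II plays 2, Player I's expected payoff is (1/2)·5 + (1/2)·9 = 7.
If Player II plays 3, Player I's expected payoff is (1/2)·(-2) + (1/2)·2 = 0.
Player II minimizes Player I's payoff; the smallest is -1/2, so the best response is 1.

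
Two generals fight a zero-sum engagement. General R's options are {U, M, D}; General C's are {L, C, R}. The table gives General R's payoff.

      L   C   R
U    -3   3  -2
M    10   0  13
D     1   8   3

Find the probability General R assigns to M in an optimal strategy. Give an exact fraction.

7/17

Row minima: U → -3, M → 0, D → 1; maximin = 1.
Column maxima: L → 10, C → 8, R → 13; minimax = 8.
1 ≠ 8, so there is no saddle point; optimal play is mixed.
U is strictly dominated by D, so General R never plays it.
R is strictly dominated by L (it gives General R strictly more in every row), so General C never plays it.
On the remaining 2×2 (M, D vs L, C):
Let General R play M with probability p. Expected payoff against L: 10p + 1(1−p) = 9p + 1; against C: 0p + 8(1−p) = −8p + 8.
Setting these equal: 9p + 1 = −8p + 8 ⇒ 17p = 7 ⇒ p = 7/17, and the value is (9)·(7/17) + 1 = 80/17.
For General C: with q = P(L), equating M's and D's payoffs gives 10q = −7q + 8 ⇒ q = 8/17.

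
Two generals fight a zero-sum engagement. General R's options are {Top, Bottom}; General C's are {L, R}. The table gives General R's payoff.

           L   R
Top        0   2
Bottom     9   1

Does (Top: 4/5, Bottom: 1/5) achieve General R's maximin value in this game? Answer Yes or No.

Against L this mix gives (4/5)·0 + (1/5)·9 = 9/5.
Against R this mix gives (4/5)·2 + (1/5)·1 = 9/5.
All of General C's active replies (L, R) yield 9/5, and no column does worse for General R. The mix makes General C indifferent and guarantees 9/5, so it is optimal.

Yes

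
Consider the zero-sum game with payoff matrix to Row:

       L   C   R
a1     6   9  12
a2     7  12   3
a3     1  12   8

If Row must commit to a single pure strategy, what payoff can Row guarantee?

Row minima: a1 → 6, a2 → 3, a3 → 1.
The best of these is 6.

6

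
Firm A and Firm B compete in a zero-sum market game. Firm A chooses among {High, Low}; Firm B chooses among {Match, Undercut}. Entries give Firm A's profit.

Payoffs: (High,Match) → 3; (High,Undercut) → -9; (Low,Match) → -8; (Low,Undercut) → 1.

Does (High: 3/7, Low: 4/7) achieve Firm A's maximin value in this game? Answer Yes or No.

Against Match this mix gives (3/7)·3 + (4/7)·(-8) = -23/7.
Against Undercut this mix gives (3/7)·(-9) + (4/7)·1 = -23/7.
All of Firm B's active replies (Match, Undercut) yield -23/7, and no column does worse for Firm A. The mix makes Firm B indifferent and guarantees -23/7, so it is optimal.

Yes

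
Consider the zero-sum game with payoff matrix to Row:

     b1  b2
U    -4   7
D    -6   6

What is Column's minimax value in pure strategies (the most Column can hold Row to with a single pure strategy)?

Column maxima: b1 → -4, b2 → 7.
The smallest of these is -4.

-4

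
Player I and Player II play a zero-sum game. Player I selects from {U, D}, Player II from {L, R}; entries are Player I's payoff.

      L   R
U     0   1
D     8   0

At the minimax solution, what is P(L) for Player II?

1/9

Row minima: U → 0, D → 0; maximin = 0.
Column maxima: L → 8, R → 1; minimax = 1.
0 ≠ 1, so there is no saddle point; optimal play is mixed.
Let Player I play U with probability p. Expected payoff against L: 0p + 8(1−p) = −8p + 8; against R: 1p + 0(1−p) = p.
Setting these equal: −8p + 8 = p ⇒ −9p = -8 ⇒ p = 8/9, and the value is (-8)·(8/9) + 8 = 8/9.
For Player II: with q = P(L), equating U's and D's payoffs gives −q + 1 = 8q ⇒ q = 1/9.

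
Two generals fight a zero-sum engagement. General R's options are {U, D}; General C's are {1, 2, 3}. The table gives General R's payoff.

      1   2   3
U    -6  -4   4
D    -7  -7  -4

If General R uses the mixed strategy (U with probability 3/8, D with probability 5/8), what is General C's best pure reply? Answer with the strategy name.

1

If General C plays 1, General R's expected payoff is (3/8)·(-6) + (5/8)·(-7) = -53/8.
If General C plays 2, General R's expected payoff is (3/8)·(-4) + (5/8)·(-7) = -47/8.
If General C plays 3, General R's expected payoff is (3/8)·4 + (5/8)·(-4) = -1.
General C minimizes General R's payoff; the smallest is -53/8, so the best response is 1.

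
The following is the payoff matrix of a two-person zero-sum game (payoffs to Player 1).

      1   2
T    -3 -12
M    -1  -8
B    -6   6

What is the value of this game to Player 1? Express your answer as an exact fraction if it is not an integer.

Row minima: T → -12, M → -8, B → -6; maximin = -6.
Column maxima: 1 → -1, 2 → 6; minimax = -1.
-6 ≠ -1, so there is no saddle point; optimal play is mixed.
T is strictly dominated by M, so Player 1 never plays it.
On the remaining 2×2 (M, B vs 1, 2):
Let Player 1 play M with probability p. Expected payoff against 1: (-1)p + (-6)(1−p) = 5p − 6; against 2: (-8)p + 6(1−p) = −14p + 6.
Setting these equal: 5p − 6 = −14p + 6 ⇒ 19p = 12 ⇒ p = 12/19, and the value is (5)·(12/19) − 6 = -54/19.
For Player 2: with q = P(1), equating M's and B's payoffs gives 7q − 8 = −12q + 6 ⇒ q = 14/19.

-54/19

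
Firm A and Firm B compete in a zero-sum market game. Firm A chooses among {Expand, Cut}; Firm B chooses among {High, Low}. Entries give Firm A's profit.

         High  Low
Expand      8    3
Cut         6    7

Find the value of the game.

19/3

Row minima: Expand → 3, Cut → 6; maximin = 6.
Column maxima: High → 8, Low → 7; minimax = 7.
6 ≠ 7, so there is no saddle point; optimal play is mixed.
Let Firm A play Expand with probability p. Expected payoff against High: 8p + 6(1−p) = 2p + 6; against Low: 3p + 7(1−p) = −4p + 7.
Setting these equal: 2p + 6 = −4p + 7 ⇒ 6p = 1 ⇒ p = 1/6, and the value is (2)·(1/6) + 6 = 19/3.
For Firm B: with q = P(High), equating Expand's and Cut's payoffs gives 5q + 3 = −q + 7 ⇒ q = 2/3.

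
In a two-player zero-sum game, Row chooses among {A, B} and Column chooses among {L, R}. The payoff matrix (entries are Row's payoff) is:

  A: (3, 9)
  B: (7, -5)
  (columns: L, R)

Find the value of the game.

Row minima: A → 3, B → -5; maximin = 3.
Column maxima: L → 7, R → 9; minimax = 7.
3 ≠ 7, so there is no saddle point; optimal play is mixed.
Let Row play A with probability p. Expected payoff against L: 3p + 7(1−p) = −4p + 7; against R: 9p + (-5)(1−p) = 14p − 5.
Setting these equal: −4p + 7 = 14p − 5 ⇒ −18p = -12 ⇒ p = 2/3, and the value is (-4)·(2/3) + 7 = 13/3.
For Column: with q = P(L), equating A's and B's payoffs gives −6q + 9 = 12q − 5 ⇒ q = 7/9.

13/3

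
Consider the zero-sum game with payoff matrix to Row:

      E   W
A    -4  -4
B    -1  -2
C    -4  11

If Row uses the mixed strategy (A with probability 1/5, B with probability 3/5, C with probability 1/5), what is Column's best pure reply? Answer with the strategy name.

If Column plays E, Row's expected payoff is (1/5)·(-4) + (3/5)·(-1) + (1/5)·(-4) = -11/5.
If Column plays W, Row's expected payoff is (1/5)·(-4) + (3/5)·(-2) + (1/5)·11 = 1/5.
Column minimizes Row's payoff; the smallest is -11/5, so the best response is E.

E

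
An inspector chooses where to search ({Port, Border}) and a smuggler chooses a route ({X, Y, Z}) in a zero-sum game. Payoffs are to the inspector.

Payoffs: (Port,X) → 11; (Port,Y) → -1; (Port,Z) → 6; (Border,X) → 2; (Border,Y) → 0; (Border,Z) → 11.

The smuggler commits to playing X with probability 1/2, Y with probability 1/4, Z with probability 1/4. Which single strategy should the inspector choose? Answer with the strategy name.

Expected payoff of Port: (1/2)·11 + (1/4)·(-1) + (1/4)·6 = 27/4.
Expected payoff of Border: (1/2)·2 + (1/4)·0 + (1/4)·11 = 15/4.
The largest is 27/4, so the inspector's best response is Port.

Port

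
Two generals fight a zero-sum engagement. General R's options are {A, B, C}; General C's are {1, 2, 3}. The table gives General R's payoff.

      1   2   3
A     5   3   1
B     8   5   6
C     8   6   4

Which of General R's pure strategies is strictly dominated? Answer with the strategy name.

A

B gives a strictly higher payoff than A against every column: 8 > 5, 5 > 3, 6 > 1.
So A is strictly dominated and General R never plays it.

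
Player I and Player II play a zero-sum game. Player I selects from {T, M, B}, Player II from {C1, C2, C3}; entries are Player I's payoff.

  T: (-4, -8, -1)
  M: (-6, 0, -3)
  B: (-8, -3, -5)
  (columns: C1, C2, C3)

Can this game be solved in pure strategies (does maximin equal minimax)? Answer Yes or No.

Row minima: T → -8, M → -6, B → -8; maximin = -6.
Column maxima: C1 → -4, C2 → 0, C3 → -1; minimax = -4.
-6 ≠ -4, so no pure-strategy equilibrium exists.

No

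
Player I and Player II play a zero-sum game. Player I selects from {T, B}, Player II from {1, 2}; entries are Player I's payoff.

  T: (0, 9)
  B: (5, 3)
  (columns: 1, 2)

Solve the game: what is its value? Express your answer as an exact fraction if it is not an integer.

Row minima: T → 0, B → 3; maximin = 3.
Column maxima: 1 → 5, 2 → 9; minimax = 5.
3 ≠ 5, so there is no saddle point; optimal play is mixed.
Let Player I play T with probability p. Expected payoff against 1: 0p + 5(1−p) = −5p + 5; against 2: 9p + 3(1−p) = 6p + 3.
Setting these equal: −5p + 5 = 6p + 3 ⇒ −11p = -2 ⇒ p = 2/11, and the value is (-5)·(2/11) + 5 = 45/11.
For Player II: with q = P(1), equating T's and B's payoffs gives −9q + 9 = 2q + 3 ⇒ q = 6/11.

45/11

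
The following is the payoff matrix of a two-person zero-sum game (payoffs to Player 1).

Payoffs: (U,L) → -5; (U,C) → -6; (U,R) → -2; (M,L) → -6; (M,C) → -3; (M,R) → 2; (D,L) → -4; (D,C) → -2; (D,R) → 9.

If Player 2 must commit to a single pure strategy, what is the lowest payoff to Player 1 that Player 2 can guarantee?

-4

Column maxima: L → -4, C → -2, R → 9.
The smallest of these is -4.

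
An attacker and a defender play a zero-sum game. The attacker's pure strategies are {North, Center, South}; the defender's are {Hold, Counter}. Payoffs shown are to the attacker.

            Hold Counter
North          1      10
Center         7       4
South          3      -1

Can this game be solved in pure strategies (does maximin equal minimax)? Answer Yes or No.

Row minima: North → 1, Center → 4, South → -1; maximin = 4.
Column maxima: Hold → 7, Counter → 10; minimax = 7.
4 ≠ 7, so no pure-strategy equilibrium exists.

No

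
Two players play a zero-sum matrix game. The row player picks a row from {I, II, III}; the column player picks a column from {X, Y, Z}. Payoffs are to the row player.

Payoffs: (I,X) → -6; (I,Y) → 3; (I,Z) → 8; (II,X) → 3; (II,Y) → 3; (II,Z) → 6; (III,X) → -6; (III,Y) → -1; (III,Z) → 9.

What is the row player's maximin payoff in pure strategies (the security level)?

3

Row minima: I → -6, II → 3, III → -6.
The best of these is 3.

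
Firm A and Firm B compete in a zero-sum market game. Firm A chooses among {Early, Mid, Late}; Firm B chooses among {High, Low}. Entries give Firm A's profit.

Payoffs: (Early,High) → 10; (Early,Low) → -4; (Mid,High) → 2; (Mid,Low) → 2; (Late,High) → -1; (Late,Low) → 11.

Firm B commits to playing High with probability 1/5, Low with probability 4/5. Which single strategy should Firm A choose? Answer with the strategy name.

Late

Expected payoff of Early: (1/5)·10 + (4/5)·(-4) = -6/5.
Expected payoff of Mid: (1/5)·2 + (4/5)·2 = 2.
Expected payoff of Late: (1/5)·(-1) + (4/5)·11 = 43/5.
The largest is 43/5, so Firm A's best response is Late.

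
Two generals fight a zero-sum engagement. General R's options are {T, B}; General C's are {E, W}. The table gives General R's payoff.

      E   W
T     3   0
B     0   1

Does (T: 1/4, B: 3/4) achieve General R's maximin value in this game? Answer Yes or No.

Against E this mix gives (1/4)·3 + (3/4)·0 = 3/4.
Against W this mix gives (1/4)·0 + (3/4)·1 = 3/4.
All of General C's active replies (E, W) yield 3/4, and no column does worse for General R. The mix makes General C indifferent and guarantees 3/4, so it is optimal.

Yes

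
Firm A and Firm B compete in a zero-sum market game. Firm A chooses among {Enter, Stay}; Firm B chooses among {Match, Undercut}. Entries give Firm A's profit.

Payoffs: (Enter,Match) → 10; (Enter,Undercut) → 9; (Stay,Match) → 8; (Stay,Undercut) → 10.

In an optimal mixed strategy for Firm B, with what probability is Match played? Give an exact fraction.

Row minima: Enter → 9, Stay → 8; maximin = 9.
Column maxima: Match → 10, Undercut → 10; minimax = 10.
9 ≠ 10, so there is no saddle point; optimal play is mixed.
Let Firm A play Enter with probability p. Expected payoff against Match: 10p + 8(1−p) = 2p + 8; against Undercut: 9p + 10(1−p) = −p + 10.
Setting these equal: 2p + 8 = −p + 10 ⇒ 3p = 2 ⇒ p = 2/3, and the value is (2)·(2/3) + 8 = 28/3.
For Firm B: with q = P(Match), equating Enter's and Stay's payoffs gives q + 9 = −2q + 10 ⇒ q = 1/3.

1/3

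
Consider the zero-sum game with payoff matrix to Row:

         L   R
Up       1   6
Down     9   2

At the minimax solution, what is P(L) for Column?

1/3

Row minima: Up → 1, Down → 2; maximin = 2.
Column maxima: L → 9, R → 6; minimax = 6.
2 ≠ 6, so there is no saddle point; optimal play is mixed.
Let Row play Up with probability p. Expected payoff against L: 1p + 9(1−p) = −8p + 9; against R: 6p + 2(1−p) = 4p + 2.
Setting these equal: −8p + 9 = 4p + 2 ⇒ −12p = -7 ⇒ p = 7/12, and the value is (-8)·(7/12) + 9 = 13/3.
For Column: with q = P(L), equating Up's and Down's payoffs gives −5q + 6 = 7q + 2 ⇒ q = 1/3.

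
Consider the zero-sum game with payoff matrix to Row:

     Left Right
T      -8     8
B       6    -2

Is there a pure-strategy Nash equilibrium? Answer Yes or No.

No

Row minima: T → -8, B → -2; maximin = -2.
Column maxima: Left → 6, Right → 8; minimax = 6.
-2 ≠ 6, so no pure-strategy equilibrium exists.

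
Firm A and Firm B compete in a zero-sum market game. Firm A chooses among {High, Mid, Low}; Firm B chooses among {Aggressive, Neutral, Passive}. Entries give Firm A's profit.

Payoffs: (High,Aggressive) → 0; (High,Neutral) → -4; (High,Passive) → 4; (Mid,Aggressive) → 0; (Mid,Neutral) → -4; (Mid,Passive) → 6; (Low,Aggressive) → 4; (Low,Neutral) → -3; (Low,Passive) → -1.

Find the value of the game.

-3

Row minima: High → -4, Mid → -4, Low → -3; maximin = -3.
Column maxima: Aggressive → 4, Neutral → -3, Passive → 6; minimax = -3.
Since maximin = minimax = -3, there is a saddle point and the value is -3.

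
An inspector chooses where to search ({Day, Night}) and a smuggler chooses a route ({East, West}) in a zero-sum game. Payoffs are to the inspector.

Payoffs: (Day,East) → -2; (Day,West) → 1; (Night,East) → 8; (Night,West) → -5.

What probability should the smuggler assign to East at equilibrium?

Row minima: Day → -2, Night → -5; maximin = -2.
Column maxima: East → 8, West → 1; minimax = 1.
-2 ≠ 1, so there is no saddle point; optimal play is mixed.
Let the inspector play Day with probability p. Expected payoff against East: (-2)p + 8(1−p) = −10p + 8; against West: 1p + (-5)(1−p) = 6p − 5.
Setting these equal: −10p + 8 = 6p − 5 ⇒ −16p = -13 ⇒ p = 13/16, and the value is (-10)·(13/16) + 8 = -1/8.
For the smuggler: with q = P(East), equating Day's and Night's payoffs gives −3q + 1 = 13q − 5 ⇒ q = 3/8.

3/8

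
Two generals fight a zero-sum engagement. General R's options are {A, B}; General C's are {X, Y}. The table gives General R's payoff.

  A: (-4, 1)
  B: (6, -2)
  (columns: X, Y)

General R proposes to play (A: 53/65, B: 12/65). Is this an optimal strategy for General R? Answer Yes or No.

No

Against X this mix gives (53/65)·(-4) + (12/65)·6 = -28/13.
Against Y this mix gives (53/65)·1 + (12/65)·(-2) = 29/65.
General C will play X, holding General R to -28/13. Shifting weight toward the row that does better against X would raise this floor (the equalizing mix achieves -2/13 against both X and Y), so the proposed strategy is not optimal.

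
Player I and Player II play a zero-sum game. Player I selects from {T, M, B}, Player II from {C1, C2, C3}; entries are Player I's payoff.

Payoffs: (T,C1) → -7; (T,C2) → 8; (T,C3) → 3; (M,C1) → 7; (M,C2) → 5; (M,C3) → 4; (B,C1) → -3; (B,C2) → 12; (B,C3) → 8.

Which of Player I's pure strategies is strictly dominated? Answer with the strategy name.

T

B gives a strictly higher payoff than T against every column: -3 > -7, 12 > 8, 8 > 3.
So T is strictly dominated and Player I never plays it.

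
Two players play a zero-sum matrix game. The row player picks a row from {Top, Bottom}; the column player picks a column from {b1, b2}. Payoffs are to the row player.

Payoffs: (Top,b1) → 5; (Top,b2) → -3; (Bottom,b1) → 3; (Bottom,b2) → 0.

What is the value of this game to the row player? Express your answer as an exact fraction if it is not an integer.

0

Row minima: Top → -3, Bottom → 0; maximin = 0.
Column maxima: b1 → 5, b2 → 0; minimax = 0.
Since maximin = minimax = 0, there is a saddle point and the value is 0.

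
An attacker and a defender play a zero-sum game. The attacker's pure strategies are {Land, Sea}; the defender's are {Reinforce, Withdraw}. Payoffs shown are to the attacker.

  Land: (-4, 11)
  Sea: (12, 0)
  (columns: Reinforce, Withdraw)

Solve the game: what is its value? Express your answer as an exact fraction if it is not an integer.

44/9

Row minima: Land → -4, Sea → 0; maximin = 0.
Column maxima: Reinforce → 12, Withdraw → 11; minimax = 11.
0 ≠ 11, so there is no saddle point; optimal play is mixed.
Let the attacker play Land with probability p. Expected payoff against Reinforce: (-4)p + 12(1−p) = −16p + 12; against Withdraw: 11p + 0(1−p) = 11p.
Setting these equal: −16p + 12 = 11p ⇒ −27p = -12 ⇒ p = 4/9, and the value is (-16)·(4/9) + 12 = 44/9.
For the defender: with q = P(Reinforce), equating Land's and Sea's payoffs gives −15q + 11 = 12q ⇒ q = 11/27.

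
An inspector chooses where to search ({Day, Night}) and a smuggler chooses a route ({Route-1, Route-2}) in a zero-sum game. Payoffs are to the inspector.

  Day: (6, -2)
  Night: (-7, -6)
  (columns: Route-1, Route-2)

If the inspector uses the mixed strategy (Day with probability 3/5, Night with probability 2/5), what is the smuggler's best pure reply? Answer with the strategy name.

If the smuggler plays Route-1, the inspector's expected payoff is (3/5)·6 + (2/5)·(-7) = 4/5.
If the smuggler plays Route-2, the inspector's expected payoff is (3/5)·(-2) + (2/5)·(-6) = -18/5.
The smuggler minimizes the inspector's payoff; the smallest is -18/5, so the best response is Route-2.

Route-2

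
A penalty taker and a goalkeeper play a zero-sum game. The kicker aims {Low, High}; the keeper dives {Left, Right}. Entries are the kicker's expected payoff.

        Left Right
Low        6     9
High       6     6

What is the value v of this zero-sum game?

6

Row minima: Low → 6, High → 6; maximin = 6.
Column maxima: Left → 6, Right → 9; minimax = 6.
Since maximin = minimax = 6, there is a saddle point and the value is 6.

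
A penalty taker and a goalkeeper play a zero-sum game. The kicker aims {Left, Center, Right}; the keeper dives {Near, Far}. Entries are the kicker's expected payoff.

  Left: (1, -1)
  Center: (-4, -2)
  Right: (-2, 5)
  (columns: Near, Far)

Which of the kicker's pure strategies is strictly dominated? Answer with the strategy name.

Left gives a strictly higher payoff than Center against every column: 1 > -4, -1 > -2.
So Center is strictly dominated and the kicker never plays it.

Center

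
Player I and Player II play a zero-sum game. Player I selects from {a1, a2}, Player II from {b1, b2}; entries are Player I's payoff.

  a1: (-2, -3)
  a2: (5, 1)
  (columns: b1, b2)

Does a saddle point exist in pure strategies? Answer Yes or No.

Yes

Row minima: a1 → -3, a2 → 1; maximin = 1.
Column maxima: b1 → 5, b2 → 1; minimax = 1.
maximin = minimax = 1, so a saddle point exists.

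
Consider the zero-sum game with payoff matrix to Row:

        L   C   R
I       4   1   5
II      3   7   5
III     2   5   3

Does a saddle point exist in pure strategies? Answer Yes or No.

Row minima: I → 1, II → 3, III → 2; maximin = 3.
Column maxima: L → 4, C → 7, R → 5; minimax = 4.
3 ≠ 4, so no pure-strategy equilibrium exists.

No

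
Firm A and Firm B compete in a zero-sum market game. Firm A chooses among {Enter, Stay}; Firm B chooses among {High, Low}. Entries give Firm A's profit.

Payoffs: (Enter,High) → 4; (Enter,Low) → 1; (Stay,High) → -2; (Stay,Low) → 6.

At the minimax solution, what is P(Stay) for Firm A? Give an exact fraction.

3/11

Row minima: Enter → 1, Stay → -2; maximin = 1.
Column maxima: High → 4, Low → 6; minimax = 4.
1 ≠ 4, so there is no saddle point; optimal play is mixed.
Let Firm A play Enter with probability p. Expected payoff against High: 4p + (-2)(1−p) = 6p − 2; against Low: 1p + 6(1−p) = −5p + 6.
Setting these equal: 6p − 2 = −5p + 6 ⇒ 11p = 8 ⇒ p = 8/11, and the value is (6)·(8/11) − 2 = 26/11.
For Firm B: with q = P(High), equating Enter's and Stay's payoffs gives 3q + 1 = −8q + 6 ⇒ q = 5/11.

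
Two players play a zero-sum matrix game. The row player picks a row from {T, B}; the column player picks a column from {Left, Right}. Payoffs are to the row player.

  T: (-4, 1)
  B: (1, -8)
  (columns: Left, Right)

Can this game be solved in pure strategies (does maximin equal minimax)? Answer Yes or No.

No

Row minima: T → -4, B → -8; maximin = -4.
Column maxima: Left → 1, Right → 1; minimax = 1.
-4 ≠ 1, so no pure-strategy equilibrium exists.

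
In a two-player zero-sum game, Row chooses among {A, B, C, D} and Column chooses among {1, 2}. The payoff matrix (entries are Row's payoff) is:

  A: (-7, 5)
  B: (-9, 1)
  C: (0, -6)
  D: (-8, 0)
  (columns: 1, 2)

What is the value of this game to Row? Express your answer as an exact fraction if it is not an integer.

-7/3

Row minima: A → -7, B → -9, C → -6, D → -8; maximin = -6.
Column maxima: 1 → 0, 2 → 5; minimax = 0.
-6 ≠ 0, so there is no saddle point; optimal play is mixed.
B is strictly dominated by A, so Row never plays it.
D is strictly dominated by A, so Row never plays it.
On the remaining 2×2 (A, C vs 1, 2):
Let Row play A with probability p. Expected payoff against 1: (-7)p + 0(1−p) = −7p; against 2: 5p + (-6)(1−p) = 11p − 6.
Setting these equal: −7p = 11p − 6 ⇒ −18p = -6 ⇒ p = 1/3, and the value is (-7)·(1/3) = -7/3.
For Column: with q = P(1), equating A's and C's payoffs gives −12q + 5 = 6q − 6 ⇒ q = 11/18.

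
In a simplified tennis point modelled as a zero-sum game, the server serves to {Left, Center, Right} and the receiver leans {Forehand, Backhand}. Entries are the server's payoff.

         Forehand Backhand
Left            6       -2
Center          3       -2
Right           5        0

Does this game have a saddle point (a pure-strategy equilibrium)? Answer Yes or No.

Yes

Row minima: Left → -2, Center → -2, Right → 0; maximin = 0.
Column maxima: Forehand → 6, Backhand → 0; minimax = 0.
maximin = minimax = 0, so a saddle point exists.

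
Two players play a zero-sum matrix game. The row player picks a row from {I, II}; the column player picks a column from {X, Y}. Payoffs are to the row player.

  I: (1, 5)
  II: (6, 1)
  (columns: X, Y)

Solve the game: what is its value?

Row minima: I → 1, II → 1; maximin = 1.
Column maxima: X → 6, Y → 5; minimax = 5.
1 ≠ 5, so there is no saddle point; optimal play is mixed.
Let the row player play I with probability p. Expected payoff against X: 1p + 6(1−p) = −5p + 6; against Y: 5p + 1(1−p) = 4p + 1.
Setting these equal: −5p + 6 = 4p + 1 ⇒ −9p = -5 ⇒ p = 5/9, and the value is (-5)·(5/9) + 6 = 29/9.
For the column player: with q = P(X), equating I's and II's payoffs gives −4q + 5 = 5q + 1 ⇒ q = 4/9.

29/9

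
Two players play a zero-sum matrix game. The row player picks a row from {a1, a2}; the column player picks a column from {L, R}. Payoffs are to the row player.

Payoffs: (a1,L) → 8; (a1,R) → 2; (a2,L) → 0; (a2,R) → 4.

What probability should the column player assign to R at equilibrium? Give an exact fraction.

4/5

Row minima: a1 → 2, a2 → 0; maximin = 2.
Column maxima: L → 8, R → 4; minimax = 4.
2 ≠ 4, so there is no saddle point; optimal play is mixed.
Let the row player play a1 with probability p. Expected payoff against L: 8p + 0(1−p) = 8p; against R: 2p + 4(1−p) = −2p + 4.
Setting these equal: 8p = −2p + 4 ⇒ 10p = 4 ⇒ p = 2/5, and the value is (8)·(2/5) = 16/5.
For the column player: with q = P(L), equating a1's and a2's payoffs gives 6q + 2 = −4q + 4 ⇒ q = 1/5.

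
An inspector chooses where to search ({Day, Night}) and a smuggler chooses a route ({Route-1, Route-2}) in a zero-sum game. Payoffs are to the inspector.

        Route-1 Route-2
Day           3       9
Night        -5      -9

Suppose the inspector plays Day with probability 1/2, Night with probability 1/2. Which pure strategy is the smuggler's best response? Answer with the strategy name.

If the smuggler plays Route-1, the inspector's expected payoff is (1/2)·3 + (1/2)·(-5) = -1.
If the smuggler plays Route-2, the inspector's expected payoff is (1/2)·9 + (1/2)·(-9) = 0.
The smuggler minimizes the inspector's payoff; the smallest is -1, so the best response is Route-1.

Route-1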